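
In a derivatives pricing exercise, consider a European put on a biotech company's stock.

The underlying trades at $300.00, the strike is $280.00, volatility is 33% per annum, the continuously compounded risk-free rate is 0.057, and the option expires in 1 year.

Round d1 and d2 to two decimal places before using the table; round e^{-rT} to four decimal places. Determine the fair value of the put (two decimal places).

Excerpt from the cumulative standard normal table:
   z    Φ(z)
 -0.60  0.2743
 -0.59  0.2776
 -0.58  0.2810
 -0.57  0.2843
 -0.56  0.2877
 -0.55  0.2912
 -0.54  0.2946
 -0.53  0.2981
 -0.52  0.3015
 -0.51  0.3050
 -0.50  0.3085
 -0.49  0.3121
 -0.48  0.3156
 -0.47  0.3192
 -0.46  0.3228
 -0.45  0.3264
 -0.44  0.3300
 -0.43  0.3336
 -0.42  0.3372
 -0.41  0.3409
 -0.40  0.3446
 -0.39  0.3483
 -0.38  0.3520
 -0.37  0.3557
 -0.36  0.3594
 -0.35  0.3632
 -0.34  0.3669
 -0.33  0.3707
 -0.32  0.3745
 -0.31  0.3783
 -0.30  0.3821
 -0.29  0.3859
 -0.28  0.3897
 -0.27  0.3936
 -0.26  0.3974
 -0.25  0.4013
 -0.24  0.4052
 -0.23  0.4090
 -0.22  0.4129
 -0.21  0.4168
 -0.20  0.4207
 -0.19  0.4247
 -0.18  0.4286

T = 1;  σ√T = 0.3300
d₁ = [ln(300/280) + (0.057 + 0.33²/2)·1] / 0.3300 = [0.0690 + 0.1115] / 0.3300 = 0.5468 ⇒ 0.55
d₂ = d₁ − σ√T = 0.5468 − 0.3300 = 0.2168 ⇒ 0.22
exp(−rT) = exp(−0.057·1) = 0.9446
N(−d₂) = N(-0.22) = 0.4129;  N(−d₁) = N(-0.55) = 0.2912
P = 280·0.9446·0.4129 − 300·0.2912 = 109.2071 − 87.3600 = 21.8471

$21.85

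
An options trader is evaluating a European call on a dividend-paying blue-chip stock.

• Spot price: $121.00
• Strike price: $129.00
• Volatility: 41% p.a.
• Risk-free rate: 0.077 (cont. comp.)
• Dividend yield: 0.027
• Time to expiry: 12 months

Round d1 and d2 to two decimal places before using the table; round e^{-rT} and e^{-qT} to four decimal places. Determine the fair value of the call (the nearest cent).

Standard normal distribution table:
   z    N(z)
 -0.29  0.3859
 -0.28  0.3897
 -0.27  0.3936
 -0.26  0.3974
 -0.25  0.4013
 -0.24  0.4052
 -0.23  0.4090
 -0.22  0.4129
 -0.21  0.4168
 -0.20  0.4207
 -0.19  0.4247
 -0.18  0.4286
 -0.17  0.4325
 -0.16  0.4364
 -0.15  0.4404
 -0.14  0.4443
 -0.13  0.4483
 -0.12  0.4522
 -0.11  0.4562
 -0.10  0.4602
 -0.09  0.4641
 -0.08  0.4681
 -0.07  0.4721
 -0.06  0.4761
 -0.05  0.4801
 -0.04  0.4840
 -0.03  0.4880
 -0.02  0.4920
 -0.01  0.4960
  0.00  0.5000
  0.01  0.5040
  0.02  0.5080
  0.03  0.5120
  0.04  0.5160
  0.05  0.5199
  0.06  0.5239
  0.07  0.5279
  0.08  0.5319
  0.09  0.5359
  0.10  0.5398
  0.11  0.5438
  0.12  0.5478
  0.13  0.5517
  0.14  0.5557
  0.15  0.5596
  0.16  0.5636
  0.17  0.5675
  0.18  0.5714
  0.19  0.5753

$18.44

σ√T = 0.41·√1 = 0.4100
d₁ = [ln(121/129) + (0.077 − 0.027 + ½·0.41²)·1] / (σ√T) = (-0.0640 + 0.1341) / 0.4100 = 0.1708 which rounds to 0.17
d₂ = 0.1708 − 0.4100 = -0.2392 which rounds to -0.24
exp(−qT) = exp(−0.027·1) = 0.9734;  exp(−rT) = exp(−0.077·1) = 0.9259
C = 121·0.9734·N(0.17) − 129·0.9259·N(-0.24) = 121·0.9734·0.5675 − 129·0.9259·0.4052 = 66.8409 − 48.3975 = 18.4434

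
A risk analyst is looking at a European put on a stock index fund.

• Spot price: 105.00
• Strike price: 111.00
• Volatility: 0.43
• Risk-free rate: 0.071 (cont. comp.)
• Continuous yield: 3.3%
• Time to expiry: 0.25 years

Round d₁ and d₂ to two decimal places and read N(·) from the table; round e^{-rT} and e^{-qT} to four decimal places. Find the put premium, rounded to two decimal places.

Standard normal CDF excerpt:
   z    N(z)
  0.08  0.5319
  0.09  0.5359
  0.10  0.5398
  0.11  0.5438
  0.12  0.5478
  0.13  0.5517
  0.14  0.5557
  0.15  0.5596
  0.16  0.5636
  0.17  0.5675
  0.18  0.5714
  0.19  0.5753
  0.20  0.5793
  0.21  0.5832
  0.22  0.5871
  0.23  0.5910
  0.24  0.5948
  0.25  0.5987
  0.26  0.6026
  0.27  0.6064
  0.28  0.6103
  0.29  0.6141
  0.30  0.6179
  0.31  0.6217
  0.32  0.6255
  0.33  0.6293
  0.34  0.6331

11.58

T = 0.25;  σ√T = 0.2150
d₁ = [ln(105/111) + (0.071 − 0.033 + ½·0.43²)·0.25] / (σ√T) = (-0.0556 + 0.0326) / 0.2150 = -0.1068 which rounds to -0.11
d₂ = -0.1068 − 0.2150 = -0.3218 which rounds to -0.32
e^(−qT) = e^(−0.033·0.25) = 0.9918;  e^(−rT) = e^(−0.071·0.25) = 0.9824
N(−d₂) = N(0.32) = 0.6255;  N(−d₁) = N(0.11) = 0.5438
P = 111·0.9824·0.6255 − 105·0.9918·0.5438 = 68.2085 − 56.6308 = 11.5777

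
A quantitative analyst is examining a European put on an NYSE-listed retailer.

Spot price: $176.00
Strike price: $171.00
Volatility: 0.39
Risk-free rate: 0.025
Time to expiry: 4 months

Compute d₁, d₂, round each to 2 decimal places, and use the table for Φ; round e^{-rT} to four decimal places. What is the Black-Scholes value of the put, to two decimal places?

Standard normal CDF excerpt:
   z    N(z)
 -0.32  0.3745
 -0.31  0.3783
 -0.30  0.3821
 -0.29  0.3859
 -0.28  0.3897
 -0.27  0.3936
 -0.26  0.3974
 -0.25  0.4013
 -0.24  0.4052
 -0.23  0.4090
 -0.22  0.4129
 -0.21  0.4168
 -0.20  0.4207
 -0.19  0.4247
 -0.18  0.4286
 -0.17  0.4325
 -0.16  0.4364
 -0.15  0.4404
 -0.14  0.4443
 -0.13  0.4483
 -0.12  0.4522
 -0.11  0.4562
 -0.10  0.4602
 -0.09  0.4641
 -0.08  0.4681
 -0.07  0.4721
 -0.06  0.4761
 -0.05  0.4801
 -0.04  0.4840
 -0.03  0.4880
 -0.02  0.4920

$12.83

σ√T = 0.39·√0.3333 = 0.2252
d₁ = [ln(176/171) + (0.025 + 0.39²/2)·0.3333] / 0.2252 = [0.0288 + 0.0337] / 0.2252 = 0.2776 ≈ 0.28
d₂ = d₁ − σ√T = 0.2776 − 0.2252 = 0.0524 ≈ 0.05
e^(−rT) = e^(−0.025·0.3333) = 0.9917
P = 171·0.9917·N(-0.05) − 176·N(-0.28) = 171·0.9917·0.4801 − 176·0.3897 = 81.4157 − 68.5872 = 12.8285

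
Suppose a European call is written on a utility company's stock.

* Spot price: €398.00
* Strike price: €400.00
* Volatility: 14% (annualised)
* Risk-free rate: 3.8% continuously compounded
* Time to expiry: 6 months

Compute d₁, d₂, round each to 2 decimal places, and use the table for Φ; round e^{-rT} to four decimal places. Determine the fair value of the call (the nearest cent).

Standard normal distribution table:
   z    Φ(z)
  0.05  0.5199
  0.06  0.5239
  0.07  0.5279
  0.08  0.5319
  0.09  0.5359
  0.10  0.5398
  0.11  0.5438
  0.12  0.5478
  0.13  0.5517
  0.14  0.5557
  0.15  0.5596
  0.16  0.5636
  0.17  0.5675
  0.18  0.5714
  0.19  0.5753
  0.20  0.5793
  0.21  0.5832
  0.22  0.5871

σ√T = 0.14·√0.5 = 0.0990
d₁ = [ln(398/400) + (0.038 + ½·0.14²)·0.5] / (σ√T) = (-0.0050 + 0.0239) / 0.0990 = 0.1908 which rounds to 0.19
d₂ = 0.1908 − 0.0990 = 0.0918 which rounds to 0.09
e^(−rT) = e^(−0.038·0.5) = 0.9812
N(d₁) = N(0.19) = 0.5753;  N(d₂) = N(0.09) = 0.5359
C = 398·0.5753 − 400·0.9812·0.5359 = 228.9694 − 210.3300 = 18.6394

€18.64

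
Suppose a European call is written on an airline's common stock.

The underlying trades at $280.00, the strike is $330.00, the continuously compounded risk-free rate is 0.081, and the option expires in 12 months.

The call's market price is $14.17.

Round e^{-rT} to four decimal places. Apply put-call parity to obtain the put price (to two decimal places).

e^(−rT) = e^(−0.081·1) = 0.9222
Put-call parity: C − P = S − K·e^(−rT) = 280 − 330·0.9222 = 280 − 304.3260 = -24.3260
P = C − (C − P) = 14.17 − (-24.3260) = 38.4960

$38.50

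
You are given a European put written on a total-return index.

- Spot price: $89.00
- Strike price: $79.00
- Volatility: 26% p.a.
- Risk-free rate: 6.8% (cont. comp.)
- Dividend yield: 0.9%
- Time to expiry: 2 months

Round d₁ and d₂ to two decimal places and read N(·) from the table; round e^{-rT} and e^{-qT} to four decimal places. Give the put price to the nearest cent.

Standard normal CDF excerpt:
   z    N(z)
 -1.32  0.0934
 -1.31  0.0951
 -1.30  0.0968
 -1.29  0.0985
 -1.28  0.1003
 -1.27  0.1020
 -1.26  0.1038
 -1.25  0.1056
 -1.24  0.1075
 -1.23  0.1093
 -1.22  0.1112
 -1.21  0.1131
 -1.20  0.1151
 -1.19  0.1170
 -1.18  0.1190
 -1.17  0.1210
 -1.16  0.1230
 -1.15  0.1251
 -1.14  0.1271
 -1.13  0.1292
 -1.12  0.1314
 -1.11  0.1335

T = 0.1667;  σ√T = 0.1061
d₁ = [ln(89/79) + (0.068 − 0.009 + 0.26²/2)·0.1667] / 0.1061 = [0.1192 + 0.0155] / 0.1061 = 1.2686 ⇒ 1.27
d₂ = d₁ − σ√T = 1.2686 − 0.1061 = 1.1625 ⇒ 1.16
e^(−qT) = e^(−0.009·0.1667) = 0.9985;  e^(−rT) = e^(−0.068·0.1667) = 0.9887
N(−d₂) = N(-1.16) = 0.1230;  N(−d₁) = N(-1.27) = 0.1020
P = 79·0.9887·0.1230 − 89·0.9985·0.1020 = 9.6072 − 9.0644 = 0.5428

$0.54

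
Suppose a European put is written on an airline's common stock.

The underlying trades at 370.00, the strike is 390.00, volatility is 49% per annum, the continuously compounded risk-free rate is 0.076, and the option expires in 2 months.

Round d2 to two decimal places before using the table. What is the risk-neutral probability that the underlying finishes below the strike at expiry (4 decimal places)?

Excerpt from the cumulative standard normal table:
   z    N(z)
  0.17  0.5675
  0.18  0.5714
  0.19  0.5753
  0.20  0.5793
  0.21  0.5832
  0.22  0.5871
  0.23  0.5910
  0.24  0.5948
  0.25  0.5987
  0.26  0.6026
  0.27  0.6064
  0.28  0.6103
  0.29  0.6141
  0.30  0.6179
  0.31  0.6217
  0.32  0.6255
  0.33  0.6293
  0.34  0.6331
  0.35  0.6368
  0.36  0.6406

0.6179

σ√T = 0.49 × 0.4082 = 0.2000
ln(S/K) + (r + σ²/2)T = ln(370/390) + (0.076 + 0.49²/2)·0.1667 = -0.0526 + 0.0327 = -0.0200
d₁ = -0.0200 / 0.2000 = -0.0998 ≈ -0.10
d₂ = d₁ − σ√T = -0.0998 − 0.2000 = -0.2999 ≈ -0.30
Risk-neutral Pr[S_T < K] = N(−d₂) = N(0.30) = 0.6179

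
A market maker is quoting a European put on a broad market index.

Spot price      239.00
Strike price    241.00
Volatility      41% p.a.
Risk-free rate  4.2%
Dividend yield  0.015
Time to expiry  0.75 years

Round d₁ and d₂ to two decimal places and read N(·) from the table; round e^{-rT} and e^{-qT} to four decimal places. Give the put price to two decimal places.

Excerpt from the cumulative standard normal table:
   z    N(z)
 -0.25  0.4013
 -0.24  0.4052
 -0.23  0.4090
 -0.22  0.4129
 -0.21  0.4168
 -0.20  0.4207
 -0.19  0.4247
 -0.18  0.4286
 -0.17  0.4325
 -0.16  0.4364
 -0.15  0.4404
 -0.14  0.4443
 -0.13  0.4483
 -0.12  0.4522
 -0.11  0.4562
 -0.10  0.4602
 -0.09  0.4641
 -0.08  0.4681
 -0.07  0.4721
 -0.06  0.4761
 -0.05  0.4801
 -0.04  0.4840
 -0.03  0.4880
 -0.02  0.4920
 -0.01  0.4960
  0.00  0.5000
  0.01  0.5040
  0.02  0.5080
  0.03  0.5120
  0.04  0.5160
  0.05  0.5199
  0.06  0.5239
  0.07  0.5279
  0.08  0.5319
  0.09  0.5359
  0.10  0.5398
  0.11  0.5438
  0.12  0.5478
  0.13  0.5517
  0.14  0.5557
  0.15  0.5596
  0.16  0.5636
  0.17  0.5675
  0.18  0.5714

T = 0.75;  σ√T = 0.3551
d₁ = [ln(239/241) + (0.042 − 0.015 + 0.41²/2)·0.75] / 0.3551 = [-0.0083 + 0.0833] / 0.3551 = 0.2111 → 0.21
d₂ = d₁ − σ√T = 0.2111 − 0.3551 = -0.1440 → -0.14
e^(−qT) = e^(−0.015·0.75) = 0.9888;  e^(−rT) = e^(−0.042·0.75) = 0.9690
N(−d₂) = N(0.14) = 0.5557;  N(−d₁) = N(-0.21) = 0.4168
P = 241·0.9690·0.5557 − 239·0.9888·0.4168 = 129.7721 − 98.4995 = 31.2726

31.27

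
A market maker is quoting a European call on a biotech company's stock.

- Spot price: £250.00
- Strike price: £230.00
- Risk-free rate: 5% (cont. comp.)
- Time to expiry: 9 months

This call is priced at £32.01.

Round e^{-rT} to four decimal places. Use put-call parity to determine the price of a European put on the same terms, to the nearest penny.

e^(−rT) = e^(−0.05·0.75) = 0.9632
Put-call parity: C − P = S − K·e^(−rT) = 250 − 230·0.9632 = 250 − 221.5360 = 28.4640
P = C − (C − P) = 32.01 − (28.4640) = 3.5460

£3.55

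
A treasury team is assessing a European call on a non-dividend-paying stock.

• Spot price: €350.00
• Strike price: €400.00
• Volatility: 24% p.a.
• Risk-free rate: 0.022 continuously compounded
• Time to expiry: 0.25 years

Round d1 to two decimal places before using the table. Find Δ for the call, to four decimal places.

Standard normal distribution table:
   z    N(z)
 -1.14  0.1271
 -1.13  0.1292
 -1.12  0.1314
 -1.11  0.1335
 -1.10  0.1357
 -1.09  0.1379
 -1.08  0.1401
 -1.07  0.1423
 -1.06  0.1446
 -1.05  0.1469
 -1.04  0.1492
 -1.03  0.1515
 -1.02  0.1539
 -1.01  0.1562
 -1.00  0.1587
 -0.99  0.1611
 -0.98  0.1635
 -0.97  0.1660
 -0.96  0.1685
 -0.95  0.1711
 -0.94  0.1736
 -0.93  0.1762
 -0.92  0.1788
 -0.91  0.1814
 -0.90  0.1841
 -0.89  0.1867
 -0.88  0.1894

T = 0.25;  σ√T = 0.1200
d₁ = [ln(350/400) + (0.022 + ½·0.24²)·0.25] / (σ√T) = (-0.1335 + 0.0127) / 0.1200 = -1.0069 ≈ -1.01
N(d₁) = N(-1.01) = 0.1562
Δ_call = N(d₁) = 0.1562

0.1562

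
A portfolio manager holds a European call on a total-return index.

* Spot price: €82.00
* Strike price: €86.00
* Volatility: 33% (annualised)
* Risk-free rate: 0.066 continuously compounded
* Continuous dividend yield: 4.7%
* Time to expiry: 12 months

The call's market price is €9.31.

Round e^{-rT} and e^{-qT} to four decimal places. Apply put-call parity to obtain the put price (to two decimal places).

€11.58

e^(−qT) = e^(−0.047·1) = 0.9541;  e^(−rT) = e^(−0.066·1) = 0.9361
Put-call parity: C − P = S·e^(−qT) − K·e^(−rT) = 82·0.9541 − 86·0.9361 = 78.2362 − 80.5046 = -2.2684
P = C − (C − P) = 9.31 − (-2.2684) = 11.5784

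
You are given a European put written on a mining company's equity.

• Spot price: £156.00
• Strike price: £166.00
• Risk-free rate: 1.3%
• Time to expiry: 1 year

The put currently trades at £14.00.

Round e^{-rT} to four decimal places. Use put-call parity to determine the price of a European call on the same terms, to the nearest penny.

exp(−rT) = exp(−0.013·1) = 0.9871
Put-call parity: C − P = S − K·e^(−rT) = 156 − 166·0.9871 = 156 − 163.8586 = -7.8586
C = P + (C − P) = 14.00 + (-7.8586) = 6.1414

£6.14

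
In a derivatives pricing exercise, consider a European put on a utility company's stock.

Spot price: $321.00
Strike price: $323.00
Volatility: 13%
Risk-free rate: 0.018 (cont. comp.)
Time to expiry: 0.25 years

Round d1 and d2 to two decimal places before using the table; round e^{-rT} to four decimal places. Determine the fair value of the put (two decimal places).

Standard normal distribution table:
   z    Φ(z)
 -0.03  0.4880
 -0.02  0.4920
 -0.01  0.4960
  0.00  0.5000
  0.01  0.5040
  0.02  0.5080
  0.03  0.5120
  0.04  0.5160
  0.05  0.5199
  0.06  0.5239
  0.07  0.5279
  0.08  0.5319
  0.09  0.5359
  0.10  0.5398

$9.24

T = 0.25;  σ√T = 0.0650
d₁ = [ln(321/323) + (0.018 + 0.13²/2)·0.25] / 0.0650 = [-0.0062 + 0.0066] / 0.0650 = 0.0062 → 0.01
d₂ = d₁ − σ√T = 0.0062 − 0.0650 = -0.0588 → -0.06
e^(−rT) = e^(−0.018·0.25) = 0.9955
P = 323·0.9955·N(0.06) − 321·N(-0.01) = 323·0.9955·0.5239 − 321·0.4960 = 168.4582 − 159.2160 = 9.2422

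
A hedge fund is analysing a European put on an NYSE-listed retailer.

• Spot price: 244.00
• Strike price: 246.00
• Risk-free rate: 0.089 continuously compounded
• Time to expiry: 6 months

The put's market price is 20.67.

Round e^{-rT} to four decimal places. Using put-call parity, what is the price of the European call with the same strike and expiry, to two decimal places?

exp(−rT) = exp(−0.089·0.5) = 0.9565
Put-call parity: C − P = S − K·e^(−rT) = 244 − 246·0.9565 = 244 − 235.2990 = 8.7010
C = P + (C − P) = 20.67 + (8.7010) = 29.3710

29.37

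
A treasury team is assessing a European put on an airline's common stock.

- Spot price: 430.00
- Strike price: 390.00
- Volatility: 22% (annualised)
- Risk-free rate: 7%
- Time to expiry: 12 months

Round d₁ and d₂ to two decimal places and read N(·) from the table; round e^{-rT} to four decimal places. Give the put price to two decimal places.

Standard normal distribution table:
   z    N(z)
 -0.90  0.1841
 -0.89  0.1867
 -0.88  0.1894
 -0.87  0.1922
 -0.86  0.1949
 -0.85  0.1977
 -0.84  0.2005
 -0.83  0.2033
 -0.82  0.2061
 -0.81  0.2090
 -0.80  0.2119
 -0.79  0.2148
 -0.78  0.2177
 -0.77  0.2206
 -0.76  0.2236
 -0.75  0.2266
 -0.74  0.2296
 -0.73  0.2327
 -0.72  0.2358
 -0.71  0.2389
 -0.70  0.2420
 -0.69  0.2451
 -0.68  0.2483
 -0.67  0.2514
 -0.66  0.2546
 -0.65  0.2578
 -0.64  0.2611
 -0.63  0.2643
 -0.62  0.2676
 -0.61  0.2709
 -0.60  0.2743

11.10

σ√T = 0.22·√1 = 0.2200
d₁ = [ln(430/390) + (0.07 + 0.22²/2)·1] / 0.2200 = [0.0976 + 0.0942] / 0.2200 = 0.8720 → 0.87
d₂ = d₁ − σ√T = 0.8720 − 0.2200 = 0.6520 → 0.65
exp(−rT) = exp(−0.07·1) = 0.9324
P = 390·0.9324·N(-0.65) − 430·N(-0.87) = 390·0.9324·0.2578 − 430·0.1922 = 93.7454 − 82.6460 = 11.0994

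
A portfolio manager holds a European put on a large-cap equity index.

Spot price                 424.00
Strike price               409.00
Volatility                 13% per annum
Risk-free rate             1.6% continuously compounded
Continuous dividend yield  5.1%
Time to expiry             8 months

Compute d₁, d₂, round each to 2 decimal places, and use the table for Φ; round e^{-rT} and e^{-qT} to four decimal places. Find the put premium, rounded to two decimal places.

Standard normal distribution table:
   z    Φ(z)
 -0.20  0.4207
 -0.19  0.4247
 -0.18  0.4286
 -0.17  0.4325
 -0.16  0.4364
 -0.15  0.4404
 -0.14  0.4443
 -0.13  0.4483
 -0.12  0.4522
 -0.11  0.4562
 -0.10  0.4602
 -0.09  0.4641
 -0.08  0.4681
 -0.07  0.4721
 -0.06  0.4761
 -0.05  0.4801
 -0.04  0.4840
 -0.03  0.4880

σ√T = 0.13·√0.6667 = 0.1061
d₁ = [ln(424/409) + (0.016 − 0.051 + ½·0.13²)·0.6667] / (σ√T) = (0.0360 − 0.0177) / 0.1061 = 0.1726 → 0.17
d₂ = 0.1726 − 0.1061 = 0.0664 → 0.07
exp(−qT) = exp(−0.051·0.6667) = 0.9666;  exp(−rT) = exp(−0.016·0.6667) = 0.9894
P = 409·0.9894·N(-0.07) − 424·0.9666·N(-0.17) = 409·0.9894·0.4721 − 424·0.9666·0.4325 = 191.0422 − 177.2551 = 13.7870

13.79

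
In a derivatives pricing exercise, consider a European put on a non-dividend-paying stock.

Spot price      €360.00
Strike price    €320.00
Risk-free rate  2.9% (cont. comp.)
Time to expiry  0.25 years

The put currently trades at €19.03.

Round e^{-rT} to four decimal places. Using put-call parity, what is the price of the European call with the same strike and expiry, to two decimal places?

exp(−rT) = exp(−0.029·0.25) = 0.9928
Put-call parity: C − P = S − K·e^(−rT) = 360 − 320·0.9928 = 360 − 317.6960 = 42.3040
C = P + (C − P) = 19.03 + (42.3040) = 61.3340

€61.33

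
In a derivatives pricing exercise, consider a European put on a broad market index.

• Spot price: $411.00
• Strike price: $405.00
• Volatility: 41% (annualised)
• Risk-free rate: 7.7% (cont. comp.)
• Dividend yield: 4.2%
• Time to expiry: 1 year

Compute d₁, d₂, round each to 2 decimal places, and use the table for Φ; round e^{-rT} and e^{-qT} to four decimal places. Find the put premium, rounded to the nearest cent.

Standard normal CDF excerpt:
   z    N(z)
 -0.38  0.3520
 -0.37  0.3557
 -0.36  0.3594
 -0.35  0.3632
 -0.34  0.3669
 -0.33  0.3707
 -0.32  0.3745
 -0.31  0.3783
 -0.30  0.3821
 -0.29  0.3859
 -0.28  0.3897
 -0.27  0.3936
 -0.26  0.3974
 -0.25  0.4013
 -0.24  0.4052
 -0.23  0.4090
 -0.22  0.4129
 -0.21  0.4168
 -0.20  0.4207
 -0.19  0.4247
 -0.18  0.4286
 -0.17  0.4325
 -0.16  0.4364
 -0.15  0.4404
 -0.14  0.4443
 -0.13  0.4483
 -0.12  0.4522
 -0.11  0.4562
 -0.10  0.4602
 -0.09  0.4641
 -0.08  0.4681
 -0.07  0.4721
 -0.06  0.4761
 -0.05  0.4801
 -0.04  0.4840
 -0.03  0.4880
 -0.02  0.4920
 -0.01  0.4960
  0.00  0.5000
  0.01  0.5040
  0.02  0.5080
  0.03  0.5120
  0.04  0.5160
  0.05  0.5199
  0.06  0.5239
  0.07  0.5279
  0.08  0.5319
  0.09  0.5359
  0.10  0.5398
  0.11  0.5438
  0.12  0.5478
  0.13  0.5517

σ√T = 0.41 × 1.0000 = 0.4100
ln(S/K) + (r − q + σ²/2)T = ln(411/405) + (0.077 − 0.042 + 0.41²/2)·1 = 0.0147 + 0.1190 = 0.1338
d₁ = 0.1338 / 0.4100 = 0.3262 → 0.33
d₂ = d₁ − σ√T = 0.3262 − 0.4100 = -0.0838 → -0.08
exp(−qT) = exp(−0.042·1) = 0.9589;  exp(−rT) = exp(−0.077·1) = 0.9259
P = 405·0.9259·N(0.08) − 411·0.9589·N(-0.33) = 405·0.9259·0.5319 − 411·0.9589·0.3707 = 199.4569 − 146.0958 = 53.3611

$53.36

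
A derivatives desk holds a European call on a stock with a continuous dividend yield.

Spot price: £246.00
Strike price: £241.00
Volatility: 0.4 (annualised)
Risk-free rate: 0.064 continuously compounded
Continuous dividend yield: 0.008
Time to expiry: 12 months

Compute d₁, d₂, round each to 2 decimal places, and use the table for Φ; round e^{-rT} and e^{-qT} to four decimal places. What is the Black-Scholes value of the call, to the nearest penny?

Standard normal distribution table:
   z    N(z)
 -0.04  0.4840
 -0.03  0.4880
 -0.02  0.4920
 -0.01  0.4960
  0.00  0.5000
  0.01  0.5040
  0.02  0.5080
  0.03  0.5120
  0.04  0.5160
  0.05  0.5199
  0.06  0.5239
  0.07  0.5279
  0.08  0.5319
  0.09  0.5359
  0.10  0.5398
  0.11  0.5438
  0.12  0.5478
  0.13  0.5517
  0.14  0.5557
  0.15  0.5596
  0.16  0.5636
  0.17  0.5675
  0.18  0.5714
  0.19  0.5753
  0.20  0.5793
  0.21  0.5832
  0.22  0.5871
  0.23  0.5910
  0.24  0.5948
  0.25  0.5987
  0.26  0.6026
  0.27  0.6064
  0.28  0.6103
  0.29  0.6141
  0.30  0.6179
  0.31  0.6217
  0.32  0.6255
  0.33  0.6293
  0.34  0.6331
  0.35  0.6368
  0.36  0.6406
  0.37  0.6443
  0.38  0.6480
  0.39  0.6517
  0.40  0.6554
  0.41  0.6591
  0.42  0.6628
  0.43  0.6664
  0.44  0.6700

T = 1;  σ√T = 0.4000
d₁ = [ln(246/241) + (0.064 − 0.008 + ½·0.4²)·1] / (σ√T) = (0.0205 + 0.1360) / 0.4000 = 0.3913 ⇒ 0.39
d₂ = 0.3913 − 0.4000 = -0.0087 ⇒ -0.01
e^(−qT) = e^(−0.008·1) = 0.9920;  e^(−rT) = e^(−0.064·1) = 0.9380
N(d₁) = N(0.39) = 0.6517;  N(d₂) = N(-0.01) = 0.4960
C = 246·0.9920·0.6517 − 241·0.9380·0.4960 = 159.0357 − 112.1248 = 46.9109

£46.91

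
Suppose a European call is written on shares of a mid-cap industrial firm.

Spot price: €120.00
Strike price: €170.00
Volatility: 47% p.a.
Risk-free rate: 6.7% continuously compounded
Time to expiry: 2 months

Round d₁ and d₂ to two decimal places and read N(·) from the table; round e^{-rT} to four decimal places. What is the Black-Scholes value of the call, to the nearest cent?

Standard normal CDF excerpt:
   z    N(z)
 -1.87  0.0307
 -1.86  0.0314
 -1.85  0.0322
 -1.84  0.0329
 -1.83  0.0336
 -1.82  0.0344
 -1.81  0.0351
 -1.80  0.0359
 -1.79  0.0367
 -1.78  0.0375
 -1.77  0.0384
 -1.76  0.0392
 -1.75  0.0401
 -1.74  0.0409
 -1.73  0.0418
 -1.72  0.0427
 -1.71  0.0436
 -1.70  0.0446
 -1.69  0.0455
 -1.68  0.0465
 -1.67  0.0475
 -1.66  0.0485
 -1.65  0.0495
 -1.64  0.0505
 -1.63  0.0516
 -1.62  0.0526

€0.41

T = 0.1667;  σ√T = 0.1919
ln(S/K) + (r + σ²/2)T = ln(120/170) + (0.067 + 0.47²/2)·0.1667 = -0.3483 + 0.0296 = -0.3187
d₁ = -0.3187 / 0.1919 = -1.6611 → -1.66
d₂ = d₁ − σ√T = -1.6611 − 0.1919 = -1.8530 → -1.85
e^(−rT) = e^(−0.067·0.1667) = 0.9889
C = 120·N(-1.66) − 170·0.9889·N(-1.85) = 120·0.0485 − 170·0.9889·0.0322 = 5.8200 − 5.4132 = 0.4068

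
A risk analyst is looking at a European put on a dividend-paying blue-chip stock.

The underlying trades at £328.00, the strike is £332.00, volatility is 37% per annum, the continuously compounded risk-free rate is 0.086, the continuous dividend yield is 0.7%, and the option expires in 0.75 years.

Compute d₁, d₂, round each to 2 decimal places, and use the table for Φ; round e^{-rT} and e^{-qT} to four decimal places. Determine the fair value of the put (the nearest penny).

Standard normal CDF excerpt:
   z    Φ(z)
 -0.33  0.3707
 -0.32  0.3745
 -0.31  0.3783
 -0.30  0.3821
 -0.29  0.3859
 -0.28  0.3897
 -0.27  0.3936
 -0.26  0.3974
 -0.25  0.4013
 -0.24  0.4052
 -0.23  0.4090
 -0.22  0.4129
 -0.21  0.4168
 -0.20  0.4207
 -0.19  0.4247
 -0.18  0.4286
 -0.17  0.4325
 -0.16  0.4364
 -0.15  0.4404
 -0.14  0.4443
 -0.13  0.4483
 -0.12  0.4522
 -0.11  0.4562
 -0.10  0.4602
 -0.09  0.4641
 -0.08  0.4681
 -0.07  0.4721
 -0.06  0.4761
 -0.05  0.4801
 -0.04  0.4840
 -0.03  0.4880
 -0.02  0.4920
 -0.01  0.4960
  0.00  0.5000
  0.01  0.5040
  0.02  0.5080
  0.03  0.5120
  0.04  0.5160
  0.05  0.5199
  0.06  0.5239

£33.43

T = 0.75;  σ√T = 0.3204
d₁ = [ln(328/332) + (0.086 − 0.007 + 0.37²/2)·0.75] / 0.3204 = [-0.0121 + 0.1106] / 0.3204 = 0.3073 ⇒ 0.31
d₂ = d₁ − σ√T = 0.3073 − 0.3204 = -0.0131 ⇒ -0.01
e^(−qT) = e^(−0.007·0.75) = 0.9948;  e^(−rT) = e^(−0.086·0.75) = 0.9375
P = 332·0.9375·N(0.01) − 328·0.9948·N(-0.31) = 332·0.9375·0.5040 − 328·0.9948·0.3783 = 156.8700 − 123.4372 = 33.4328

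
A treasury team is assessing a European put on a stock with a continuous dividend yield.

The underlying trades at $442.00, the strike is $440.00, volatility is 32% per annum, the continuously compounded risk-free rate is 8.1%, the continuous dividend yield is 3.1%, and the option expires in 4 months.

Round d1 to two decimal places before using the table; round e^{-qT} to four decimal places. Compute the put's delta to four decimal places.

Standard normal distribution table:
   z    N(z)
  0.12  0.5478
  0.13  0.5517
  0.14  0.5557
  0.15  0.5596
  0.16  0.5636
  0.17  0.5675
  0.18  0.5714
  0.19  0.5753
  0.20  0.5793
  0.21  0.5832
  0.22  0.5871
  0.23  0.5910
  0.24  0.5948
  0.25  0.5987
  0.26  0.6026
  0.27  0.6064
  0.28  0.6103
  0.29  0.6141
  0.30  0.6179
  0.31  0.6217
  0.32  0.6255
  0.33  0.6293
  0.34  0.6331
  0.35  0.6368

T = 0.3333;  σ√T = 0.1848
d₁ = [ln(442/440) + (0.081 − 0.031 + ½·0.32²)·0.3333] / (σ√T) = (0.0045 + 0.0337) / 0.1848 = 0.2071 which rounds to 0.21
N(d₁) = N(0.21) = 0.5832
Δ_put = e^(−qT)·(N(d₁) − 1) = 0.9897·(0.5832 − 1) = -0.4125

-0.4125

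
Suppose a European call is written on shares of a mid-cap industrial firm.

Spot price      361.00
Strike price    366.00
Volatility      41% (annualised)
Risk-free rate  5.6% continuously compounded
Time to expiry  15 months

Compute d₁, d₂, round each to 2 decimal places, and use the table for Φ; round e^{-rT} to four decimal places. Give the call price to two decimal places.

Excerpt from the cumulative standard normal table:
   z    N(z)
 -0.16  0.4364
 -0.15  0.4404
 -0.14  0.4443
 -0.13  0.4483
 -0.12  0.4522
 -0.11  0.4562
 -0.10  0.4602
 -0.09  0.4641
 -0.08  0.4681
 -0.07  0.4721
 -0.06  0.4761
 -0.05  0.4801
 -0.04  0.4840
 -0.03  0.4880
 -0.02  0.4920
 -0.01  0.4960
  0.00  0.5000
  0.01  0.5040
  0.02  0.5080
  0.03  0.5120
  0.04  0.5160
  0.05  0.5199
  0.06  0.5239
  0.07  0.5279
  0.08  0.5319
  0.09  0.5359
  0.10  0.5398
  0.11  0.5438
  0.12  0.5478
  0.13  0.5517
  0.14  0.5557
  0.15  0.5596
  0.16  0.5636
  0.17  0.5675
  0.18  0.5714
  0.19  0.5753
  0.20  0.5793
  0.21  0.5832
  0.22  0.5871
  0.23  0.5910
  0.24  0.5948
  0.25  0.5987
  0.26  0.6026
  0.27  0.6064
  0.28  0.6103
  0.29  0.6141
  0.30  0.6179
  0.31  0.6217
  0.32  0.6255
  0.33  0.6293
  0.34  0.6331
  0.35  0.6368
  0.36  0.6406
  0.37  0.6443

74.20

T = 1.25;  σ√T = 0.4584
d₁ = [ln(361/366) + (0.056 + ½·0.41²)·1.25] / (σ√T) = (-0.0138 + 0.1751) / 0.4584 = 0.3519 which rounds to 0.35
d₂ = 0.3519 − 0.4584 = -0.1065 which rounds to -0.11
exp(−rT) = exp(−0.056·1.25) = 0.9324
C = 361·N(0.35) − 366·0.9324·N(-0.11) = 361·0.6368 − 366·0.9324·0.4562 = 229.8848 − 155.6821 = 74.2027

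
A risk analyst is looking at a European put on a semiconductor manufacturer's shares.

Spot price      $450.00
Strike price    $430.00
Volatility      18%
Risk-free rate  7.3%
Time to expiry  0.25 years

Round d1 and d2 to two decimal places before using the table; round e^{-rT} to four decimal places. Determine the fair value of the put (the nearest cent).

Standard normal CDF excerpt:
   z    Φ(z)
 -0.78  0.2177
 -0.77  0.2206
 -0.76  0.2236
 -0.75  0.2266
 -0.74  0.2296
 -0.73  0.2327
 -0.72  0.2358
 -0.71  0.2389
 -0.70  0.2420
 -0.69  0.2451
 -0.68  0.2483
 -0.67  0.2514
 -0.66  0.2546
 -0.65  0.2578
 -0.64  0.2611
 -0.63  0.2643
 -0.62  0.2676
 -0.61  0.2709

T = 0.25;  σ√T = 0.0900
d₁ = [ln(450/430) + (0.073 + 0.18²/2)·0.25] / 0.0900 = [0.0455 + 0.0223] / 0.0900 = 0.7529 → 0.75
d₂ = d₁ − σ√T = 0.7529 − 0.0900 = 0.6629 → 0.66
e^(−rT) = e^(−0.073·0.25) = 0.9819
N(−d₂) = N(-0.66) = 0.2546;  N(−d₁) = N(-0.75) = 0.2266
P = 430·0.9819·0.2546 − 450·0.2266 = 107.4964 − 101.9700 = 5.5264

$5.53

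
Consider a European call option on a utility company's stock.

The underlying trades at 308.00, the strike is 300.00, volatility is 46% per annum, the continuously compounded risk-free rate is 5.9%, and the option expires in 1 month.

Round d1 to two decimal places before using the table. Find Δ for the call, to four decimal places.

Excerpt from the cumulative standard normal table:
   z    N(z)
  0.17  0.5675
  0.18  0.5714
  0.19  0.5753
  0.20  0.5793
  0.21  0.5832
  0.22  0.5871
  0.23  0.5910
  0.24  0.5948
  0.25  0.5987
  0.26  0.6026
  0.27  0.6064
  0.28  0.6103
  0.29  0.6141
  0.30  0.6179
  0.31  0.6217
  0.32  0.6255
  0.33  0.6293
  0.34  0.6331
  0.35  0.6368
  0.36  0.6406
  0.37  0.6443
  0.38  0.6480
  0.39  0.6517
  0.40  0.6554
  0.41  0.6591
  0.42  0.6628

0.6179

T = 0.08333;  σ√T = 0.1328
d₁ = [ln(308/300) + (0.059 + 0.46²/2)·0.08333] / 0.1328 = [0.0263 + 0.0137] / 0.1328 = 0.3016 which rounds to 0.30
N(d₁) = N(0.30) = 0.6179
Δ_call = N(d₁) = 0.6179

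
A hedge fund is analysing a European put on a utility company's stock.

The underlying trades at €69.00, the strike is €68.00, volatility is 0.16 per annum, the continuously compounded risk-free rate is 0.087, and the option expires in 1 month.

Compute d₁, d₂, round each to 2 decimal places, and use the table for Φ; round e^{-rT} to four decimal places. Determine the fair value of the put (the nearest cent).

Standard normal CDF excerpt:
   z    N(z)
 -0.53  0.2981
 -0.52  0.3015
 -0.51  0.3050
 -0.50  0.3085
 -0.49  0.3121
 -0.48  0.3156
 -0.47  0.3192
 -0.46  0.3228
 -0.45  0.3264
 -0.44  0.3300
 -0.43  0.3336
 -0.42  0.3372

€0.75

σ√T = 0.16·√0.08333 = 0.0462
d₁ = [ln(69/68) + (0.087 + 0.16²/2)·0.08333] / 0.0462 = [0.0146 + 0.0083] / 0.0462 = 0.4961 ⇒ 0.50
d₂ = d₁ − σ√T = 0.4961 − 0.0462 = 0.4499 ⇒ 0.45
exp(−rT) = exp(−0.087·0.08333) = 0.9928
P = 68·0.9928·N(-0.45) − 69·N(-0.50) = 68·0.9928·0.3264 − 69·0.3085 = 22.0354 − 21.2865 = 0.7489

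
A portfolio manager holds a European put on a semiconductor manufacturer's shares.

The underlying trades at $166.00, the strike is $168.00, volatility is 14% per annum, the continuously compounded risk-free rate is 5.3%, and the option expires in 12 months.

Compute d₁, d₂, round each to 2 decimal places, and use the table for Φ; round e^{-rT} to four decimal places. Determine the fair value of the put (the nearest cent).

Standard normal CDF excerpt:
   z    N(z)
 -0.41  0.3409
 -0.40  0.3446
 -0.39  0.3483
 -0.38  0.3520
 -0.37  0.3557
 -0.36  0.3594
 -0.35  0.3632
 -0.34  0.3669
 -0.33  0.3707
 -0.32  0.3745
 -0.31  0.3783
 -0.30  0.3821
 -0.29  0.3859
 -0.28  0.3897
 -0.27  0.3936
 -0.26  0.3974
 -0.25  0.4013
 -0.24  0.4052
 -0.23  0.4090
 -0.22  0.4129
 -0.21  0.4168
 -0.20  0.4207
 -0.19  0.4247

T = 1;  σ√T = 0.1400
ln(S/K) + (r + σ²/2)T = ln(166/168) + (0.053 + 0.14²/2)·1 = -0.0120 + 0.0628 = 0.0508
d₁ = 0.0508 / 0.1400 = 0.3630 ⇒ 0.36
d₂ = d₁ − σ√T = 0.3630 − 0.1400 = 0.2230 ⇒ 0.22
e^(−rT) = e^(−0.053·1) = 0.9484
P = 168·0.9484·N(-0.22) − 166·N(-0.36) = 168·0.9484·0.4129 − 166·0.3594 = 65.7879 − 59.6604 = 6.1275

$6.13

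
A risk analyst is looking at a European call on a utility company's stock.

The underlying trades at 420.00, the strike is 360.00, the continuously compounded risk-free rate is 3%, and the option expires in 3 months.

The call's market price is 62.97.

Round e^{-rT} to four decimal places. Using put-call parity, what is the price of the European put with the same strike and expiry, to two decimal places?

e^(−rT) = e^(−0.03·0.25) = 0.9925
Put-call parity: C − P = S − K·e^(−rT) = 420 − 360·0.9925 = 420 − 357.3000 = 62.7000
P = C − (C − P) = 62.97 − (62.7000) = 0.2700

0.27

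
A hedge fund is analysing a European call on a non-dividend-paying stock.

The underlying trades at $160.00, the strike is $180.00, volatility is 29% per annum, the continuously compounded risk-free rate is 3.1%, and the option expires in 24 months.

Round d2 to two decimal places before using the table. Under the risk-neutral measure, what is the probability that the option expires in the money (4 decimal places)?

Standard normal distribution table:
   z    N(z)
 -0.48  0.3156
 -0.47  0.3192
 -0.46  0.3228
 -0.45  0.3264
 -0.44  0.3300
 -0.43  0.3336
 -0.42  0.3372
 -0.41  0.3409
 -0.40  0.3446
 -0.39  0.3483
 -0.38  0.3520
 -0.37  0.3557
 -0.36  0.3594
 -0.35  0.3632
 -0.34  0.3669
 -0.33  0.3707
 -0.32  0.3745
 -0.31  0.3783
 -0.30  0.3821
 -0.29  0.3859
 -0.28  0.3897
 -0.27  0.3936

T = 2;  σ√T = 0.4101
d₁ = [ln(160/180) + (0.031 + 0.29²/2)·2] / 0.4101 = [-0.1178 + 0.1461] / 0.4101 = 0.0690 ≈ 0.07
d₂ = d₁ − σ√T = 0.0690 − 0.4101 = -0.3411 ≈ -0.34
Risk-neutral Pr[S_T > K] = N(d₂) = N(-0.34) = 0.3669

0.3669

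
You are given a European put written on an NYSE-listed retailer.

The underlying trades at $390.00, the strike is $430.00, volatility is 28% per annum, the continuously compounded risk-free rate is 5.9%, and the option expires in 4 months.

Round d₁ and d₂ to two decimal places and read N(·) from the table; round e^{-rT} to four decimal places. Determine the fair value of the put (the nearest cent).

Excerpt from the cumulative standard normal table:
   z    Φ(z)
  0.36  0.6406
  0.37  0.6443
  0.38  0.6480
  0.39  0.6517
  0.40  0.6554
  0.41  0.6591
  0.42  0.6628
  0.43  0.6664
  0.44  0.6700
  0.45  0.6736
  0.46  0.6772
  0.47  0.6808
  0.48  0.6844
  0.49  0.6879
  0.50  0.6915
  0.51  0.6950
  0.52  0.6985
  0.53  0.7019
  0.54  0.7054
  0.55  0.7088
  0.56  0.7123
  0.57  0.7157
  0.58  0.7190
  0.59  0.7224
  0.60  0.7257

$44.71

σ√T = 0.28 × 0.5774 = 0.1617
ln(S/K) + (r + σ²/2)T = ln(390/430) + (0.059 + 0.28²/2)·0.3333 = -0.0976 + 0.0327 = -0.0649
d₁ = -0.0649 / 0.1617 = -0.4015 → -0.40
d₂ = d₁ − σ√T = -0.4015 − 0.1617 = -0.5632 → -0.56
e^(−rT) = e^(−0.059·0.3333) = 0.9805
N(−d₂) = N(0.56) = 0.7123;  N(−d₁) = N(0.40) = 0.6554
P = 430·0.9805·0.7123 − 390·0.6554 = 300.3164 − 255.6060 = 44.7104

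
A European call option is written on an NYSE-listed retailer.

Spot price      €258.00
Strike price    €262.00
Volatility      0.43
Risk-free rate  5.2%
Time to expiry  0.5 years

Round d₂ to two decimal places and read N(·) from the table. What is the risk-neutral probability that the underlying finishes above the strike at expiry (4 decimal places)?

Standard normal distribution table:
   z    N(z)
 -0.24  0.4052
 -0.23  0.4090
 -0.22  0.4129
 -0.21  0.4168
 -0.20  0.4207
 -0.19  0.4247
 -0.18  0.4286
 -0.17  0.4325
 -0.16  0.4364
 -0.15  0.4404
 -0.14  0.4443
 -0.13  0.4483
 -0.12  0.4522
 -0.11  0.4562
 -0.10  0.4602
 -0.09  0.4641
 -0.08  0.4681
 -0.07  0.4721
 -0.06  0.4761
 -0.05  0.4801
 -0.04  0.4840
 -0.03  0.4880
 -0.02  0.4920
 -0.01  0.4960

T = 0.5;  σ√T = 0.3041
d₁ = [ln(258/262) + (0.052 + 0.43²/2)·0.5] / 0.3041 = [-0.0154 + 0.0722] / 0.3041 = 0.1869 which rounds to 0.19
d₂ = d₁ − σ√T = 0.1869 − 0.3041 = -0.1171 which rounds to -0.12
Pr(exercise) under Q = N(d₂) = 0.4522

0.4522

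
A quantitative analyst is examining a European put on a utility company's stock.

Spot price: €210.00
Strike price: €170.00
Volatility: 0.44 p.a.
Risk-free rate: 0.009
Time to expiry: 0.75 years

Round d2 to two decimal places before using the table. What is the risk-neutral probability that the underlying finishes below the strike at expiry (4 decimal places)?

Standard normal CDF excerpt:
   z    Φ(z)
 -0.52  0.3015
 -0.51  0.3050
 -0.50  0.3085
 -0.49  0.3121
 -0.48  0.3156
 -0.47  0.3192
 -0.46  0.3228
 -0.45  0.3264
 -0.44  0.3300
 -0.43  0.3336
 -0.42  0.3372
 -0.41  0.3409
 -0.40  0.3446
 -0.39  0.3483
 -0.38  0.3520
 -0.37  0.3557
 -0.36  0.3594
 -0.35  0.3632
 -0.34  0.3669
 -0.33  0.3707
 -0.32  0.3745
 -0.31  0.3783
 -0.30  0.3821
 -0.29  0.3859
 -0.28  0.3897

σ√T = 0.44·√0.75 = 0.3811
d₁ = [ln(210/170) + (0.009 + 0.44²/2)·0.75] / 0.3811 = [0.2113 + 0.0793] / 0.3811 = 0.7628 ≈ 0.76
d₂ = d₁ − σ√T = 0.7628 − 0.3811 = 0.3817 ≈ 0.38
Pr(exercise) under Q = N(−d₂) = N(-0.38) = 0.3520

0.3520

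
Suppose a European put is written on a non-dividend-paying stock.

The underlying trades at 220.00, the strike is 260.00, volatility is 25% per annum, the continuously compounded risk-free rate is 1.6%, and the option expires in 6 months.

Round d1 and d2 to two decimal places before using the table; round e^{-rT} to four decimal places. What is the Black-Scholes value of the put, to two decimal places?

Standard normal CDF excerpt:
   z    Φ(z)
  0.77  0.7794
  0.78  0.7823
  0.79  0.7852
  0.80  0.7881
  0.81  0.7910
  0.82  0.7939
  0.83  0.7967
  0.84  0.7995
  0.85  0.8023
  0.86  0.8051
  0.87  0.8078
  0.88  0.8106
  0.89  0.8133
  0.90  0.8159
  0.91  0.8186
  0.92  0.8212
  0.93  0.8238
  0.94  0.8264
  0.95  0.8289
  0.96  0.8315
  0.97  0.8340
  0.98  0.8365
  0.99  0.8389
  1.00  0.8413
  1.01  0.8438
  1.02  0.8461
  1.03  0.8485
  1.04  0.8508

42.35

T = 0.5;  σ√T = 0.1768
d₁ = [ln(220/260) + (0.016 + 0.25²/2)·0.5] / 0.1768 = [-0.1671 + 0.0236] / 0.1768 = -0.8114 ⇒ -0.81
d₂ = d₁ − σ√T = -0.8114 − 0.1768 = -0.9881 ⇒ -0.99
exp(−rT) = exp(−0.016·0.5) = 0.9920
N(−d₂) = N(0.99) = 0.8389;  N(−d₁) = N(0.81) = 0.7910
P = 260·0.9920·0.8389 − 220·0.7910 = 216.3691 − 174.0200 = 42.3491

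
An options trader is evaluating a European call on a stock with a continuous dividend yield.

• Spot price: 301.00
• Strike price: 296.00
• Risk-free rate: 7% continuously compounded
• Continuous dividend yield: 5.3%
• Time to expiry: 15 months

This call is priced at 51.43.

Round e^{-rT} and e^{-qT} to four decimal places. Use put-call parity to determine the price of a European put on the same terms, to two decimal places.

40.92

exp(−qT) = exp(−0.053·1.25) = 0.9359;  exp(−rT) = exp(−0.07·1.25) = 0.9162
Put-call parity: C − P = S·e^(−qT) − K·e^(−rT) = 301·0.9359 − 296·0.9162 = 281.7059 − 271.1952 = 10.5107
P = C − (C − P) = 51.43 − (10.5107) = 40.9193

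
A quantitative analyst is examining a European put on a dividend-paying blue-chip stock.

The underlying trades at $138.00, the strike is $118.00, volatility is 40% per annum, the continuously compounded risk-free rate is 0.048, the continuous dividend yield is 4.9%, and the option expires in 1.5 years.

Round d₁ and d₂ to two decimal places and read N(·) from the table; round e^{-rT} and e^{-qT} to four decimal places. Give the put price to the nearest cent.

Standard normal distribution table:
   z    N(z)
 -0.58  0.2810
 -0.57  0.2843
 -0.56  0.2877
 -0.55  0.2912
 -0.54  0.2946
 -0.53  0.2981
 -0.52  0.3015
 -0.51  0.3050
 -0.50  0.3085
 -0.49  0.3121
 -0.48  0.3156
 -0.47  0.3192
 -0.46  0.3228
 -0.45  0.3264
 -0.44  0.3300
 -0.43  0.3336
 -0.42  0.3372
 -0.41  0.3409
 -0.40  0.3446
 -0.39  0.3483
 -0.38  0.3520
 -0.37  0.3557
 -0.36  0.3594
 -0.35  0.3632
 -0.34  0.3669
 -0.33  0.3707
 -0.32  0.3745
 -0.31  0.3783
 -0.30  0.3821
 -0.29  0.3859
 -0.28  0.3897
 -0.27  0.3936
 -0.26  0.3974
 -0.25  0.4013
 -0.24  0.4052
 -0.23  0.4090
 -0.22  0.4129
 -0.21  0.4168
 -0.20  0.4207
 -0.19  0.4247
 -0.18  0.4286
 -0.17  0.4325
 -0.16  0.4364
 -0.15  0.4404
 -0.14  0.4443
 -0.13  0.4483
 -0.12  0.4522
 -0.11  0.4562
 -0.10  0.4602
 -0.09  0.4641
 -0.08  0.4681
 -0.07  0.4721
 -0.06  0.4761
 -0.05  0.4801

σ√T = 0.4 × 1.2247 = 0.4899
d₁ = [ln(138/118) + (0.048 − 0.049 + 0.4²/2)·1.5] / 0.4899 = [0.1566 + 0.1185] / 0.4899 = 0.5615 ⇒ 0.56
d₂ = d₁ − σ√T = 0.5615 − 0.4899 = 0.0716 ⇒ 0.07
e^(−qT) = e^(−0.049·1.5) = 0.9291;  e^(−rT) = e^(−0.048·1.5) = 0.9305
N(−d₂) = N(-0.07) = 0.4721;  N(−d₁) = N(-0.56) = 0.2877
P = 118·0.9305·0.4721 − 138·0.9291·0.2877 = 51.8361 − 36.8877 = 14.9484

$14.95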